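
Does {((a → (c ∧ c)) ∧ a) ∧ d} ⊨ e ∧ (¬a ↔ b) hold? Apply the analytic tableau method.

No

Initial set: {T (((a → (c ∧ c)) ∧ a) ∧ d); F (e ∧ (¬a ↔ b))}.
T (((a → (c ∧ c)) ∧ a) ∧ d): α-rule — add T ((a → (c ∧ c)) ∧ a), T d.
T ((a → (c ∧ c)) ∧ a): α-rule — add T (a → (c ∧ c)), T a.
F (e ∧ (¬a ↔ b)): β-rule — branch into F e  //  F (¬a ↔ b).
  branch 1 (add F e):
    T (a → (c ∧ c)): β-rule — branch into F a  //  T (c ∧ c).
      branch 1.1 (add F a):
        × closes — contains both a and ¬a.
      branch 1.2 (add T (c ∧ c)):
        T (c ∧ c): α-rule — add T c, T c.
        ○ open, literals {a=1, c=1, d=1, e=0}.
  branch 2 (add F (¬a ↔ b)):
    T (a → (c ∧ c)): β-rule — branch into F a  //  T (c ∧ c).
      branch 2.1 (add F a):
        × closes — contains both a and ¬a.
      branch 2.2 (add T (c ∧ c)):
        T (c ∧ c): α-rule — add T c, T c.
        F (¬a ↔ b): β-rule — branch into T ¬a, F b  //  F ¬a, T b.
          branch 2.2.1 (add T ¬a, F b):
            × closes — contains both a and ¬a.
          branch 2.2.2 (add F ¬a, T b):
            ○ open, literals {a=1, b=1, c=1, d=1}.
3 branches closed, 2 open.
An open branch gives a countermodel: a=1, c=1, d=1, e=0 (unmentioned atoms arbitrary); the premises hold there but the conclusion fails.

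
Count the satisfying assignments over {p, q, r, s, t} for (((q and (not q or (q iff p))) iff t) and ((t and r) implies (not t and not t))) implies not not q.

24

Initial set: {((((q and (not q or (q iff p))) iff t) and ((t and r) implies (not t and not t))) implies not not q)}.
((((q and (not q or (q iff p))) iff t) and ((t and r) implies (not t and not t))) implies not not q): β-rule — branch into not (((q and (not q or (q iff p))) iff t) and ((t and r) implies (not t and not t)))  //  not not q.
  branch 1 (add not (((q and (not q or (q iff p))) iff t) and ((t and r) implies (not t and not t)))):
    not (((q and (not q or (q iff p))) iff t) and ((t and r) implies (not t and not t))): β-rule — branch into not ((q and (not q or (q iff p))) iff t)  //  not ((t and r) implies (not t and not t)).
      branch 1.1 (add not ((q and (not q or (q iff p))) iff t)):
        not ((q and (not q or (q iff p))) iff t): β-rule — branch into (q and (not q or (q iff p))), not t  //  not (q and (not q or (q iff p))), t.
          branch 1.1.1 (add (q and (not q or (q iff p))), not t):
            (q and (not q or (q iff p))): α-rule — add q, (not q or (q iff p)).
            (not q or (q iff p)): β-rule — branch into not q  //  (q iff p).
              branch 1.1.1.1 (add not q):
                × closes — contains both q and not q.
              branch 1.1.1.2 (add (q iff p)):
                (q iff p): β-rule — branch into q, p  //  not q, not p.
                  branch 1.1.1.2.1 (add q, p):
                    ○ open, literals {p=1, q=1, t=0}.
                  branch 1.1.1.2.2 (add not q, not p):
                    × closes — contains both q and not q.
          branch 1.1.2 (add not (q and (not q or (q iff p))), t):
            not (q and (not q or (q iff p))): β-rule — branch into not q  //  not (not q or (q iff p)).
              branch 1.1.2.1 (add not q):
                ○ open, literals {q=0, t=1}.
              branch 1.1.2.2 (add not (not q or (q iff p))):
                not (not q or (q iff p)): α-rule — add not not q, not (q iff p).
                not (q iff p): β-rule — branch into q, not p  //  not q, p.
                  branch 1.1.2.2.1 (add q, not p):
                    ○ open, literals {p=0, q=1, t=1}.
                  branch 1.1.2.2.2 (add not q, p):
                    × closes — contains both q and not q.
      branch 1.2 (add not ((t and r) implies (not t and not t))):
        not ((t and r) implies (not t and not t)): α-rule — add (t and r), not (not t and not t).
        (t and r): α-rule — add t, r.
        not (not t and not t): β-rule — branch into not not t  //  not not t.
          branch 1.2.1 (add not not t):
            ○ open, literals {r=1, t=1}.
          branch 1.2.2 (add not not t):
            ○ open, literals {r=1, t=1}.
  branch 2 (add not not q):
    not not q: drop double negation, giving q.
    ○ open, literals {q=1}.
3 branches closed, 6 open.
Each open branch fixes some atoms; the unmentioned ones are free. Counting distinct full assignments: branch {p=1, q=1, t=0} (r, s) contributes 4 new; branch {q=0, t=1} (p, r, s) contributes 8 new; branch {p=0, q=1, t=1} (r, s) contributes 4 new; branch {r=1, t=1} (p, q, s) contributes 2 new; branch {r=1, t=1} (p, q, s) contributes 0 new; branch {q=1} (p, r, s, t) contributes 6 new. Total: 24.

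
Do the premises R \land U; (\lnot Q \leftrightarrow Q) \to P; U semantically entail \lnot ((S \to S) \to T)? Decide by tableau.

Initial set: {T (R \land U); T ((\lnot Q \leftrightarrow Q) \to P); T U; F \lnot ((S \to S) \to T)}.
T (R \land U): α-rule — add T R, T U.
T ((\lnot Q \leftrightarrow Q) \to P): β-rule — branch into F (\lnot Q \leftrightarrow Q)  //  T P.
  branch 1 (add F (\lnot Q \leftrightarrow Q)):
    F \lnot ((S \to S) \to T): β-rule — branch into F (S \to S)  //  T T.
      branch 1.1 (add F (S \to S)):
        F (S \to S): α-rule — add T S, F S.
        × closes — contains both S and \lnot S.
      branch 1.2 (add T T):
        F (\lnot Q \leftrightarrow Q): β-rule — branch into T \lnot Q, F Q  //  F \lnot Q, T Q.
          branch 1.2.1 (add T \lnot Q, F Q):
            ○ open, literals {Q=0, R=1, T=1, U=1}.
          branch 1.2.2 (add F \lnot Q, T Q):
            ○ open, literals {Q=1, R=1, T=1, U=1}.
  branch 2 (add T P):
    F \lnot ((S \to S) \to T): β-rule — branch into F (S \to S)  //  T T.
      branch 2.1 (add F (S \to S)):
        F (S \to S): α-rule — add T S, F S.
        × closes — contains both S and \lnot S.
      branch 2.2 (add T T):
        ○ open, literals {P=1, R=1, T=1, U=1}.
2 branches closed, 3 open.
An open branch gives a countermodel: Q=0, R=1, T=1, U=1 (unmentioned atoms arbitrary); the premises hold there but the conclusion fails.

No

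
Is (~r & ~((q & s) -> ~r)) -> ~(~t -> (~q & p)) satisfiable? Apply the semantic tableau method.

Initial set: {((~r & ~((q & s) -> ~r)) -> ~(~t -> (~q & p)))}.
((~r & ~((q & s) -> ~r)) -> ~(~t -> (~q & p))): β-rule — branch into ~(~r & ~((q & s) -> ~r))  //  ~(~t -> (~q & p)).
  branch 1 (add ~(~r & ~((q & s) -> ~r))):
    ~(~r & ~((q & s) -> ~r)): β-rule — branch into ~~r  //  ~~((q & s) -> ~r).
      branch 1.1 (add ~~r):
        ○ open, literals {r=T}.
      branch 1.2 (add ~~((q & s) -> ~r)):
        ~~((q & s) -> ~r): β-rule — branch into ~(q & s)  //  ~r.
          branch 1.2.1 (add ~(q & s)):
            ~(q & s): β-rule — branch into ~q  //  ~s.
              branch 1.2.1.1 (add ~q):
                ○ open, literals {q=F}.
              branch 1.2.1.2 (add ~s):
                ○ open, literals {s=F}.
          branch 1.2.2 (add ~r):
            ○ open, literals {r=F}.
  branch 2 (add ~(~t -> (~q & p))):
    ~(~t -> (~q & p)): α-rule — add ~t, ~(~q & p).
    ~(~q & p): β-rule — branch into ~~q  //  ~p.
      branch 2.1 (add ~~q):
        ○ open, literals {q=T, t=F}.
      branch 2.2 (add ~p):
        ○ open, literals {p=F, t=F}.
0 branches closed, 6 open.
An open branch gives a satisfying assignment: r=T.

Satisfiable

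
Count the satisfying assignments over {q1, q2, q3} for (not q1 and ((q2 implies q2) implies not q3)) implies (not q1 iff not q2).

7

Initial set: {((not q1 and ((q2 implies q2) implies not q3)) implies (not q1 iff not q2))}.
((not q1 and ((q2 implies q2) implies not q3)) implies (not q1 iff not q2)): β-rule — branch into not (not q1 and ((q2 implies q2) implies not q3))  //  (not q1 iff not q2).
  branch 1 (add not (not q1 and ((q2 implies q2) implies not q3))):
    not (not q1 and ((q2 implies q2) implies not q3)): β-rule — branch into not not q1  //  not ((q2 implies q2) implies not q3).
      branch 1.1 (add not not q1):
        ○ open, literals {q1=1}.
      branch 1.2 (add not ((q2 implies q2) implies not q3)):
        not ((q2 implies q2) implies not q3): α-rule — add (q2 implies q2), not not q3.
        (q2 implies q2): β-rule — branch into not q2  //  q2.
          branch 1.2.1 (add not q2):
            ○ open, literals {q2=0, q3=1}.
          branch 1.2.2 (add q2):
            ○ open, literals {q2=1, q3=1}.
  branch 2 (add (not q1 iff not q2)):
    (not q1 iff not q2): β-rule — branch into not q1, not q2  //  not not q1, not not q2.
      branch 2.1 (add not q1, not q2):
        ○ open, literals {q1=0, q2=0}.
      branch 2.2 (add not not q1, not not q2):
        ○ open, literals {q1=1, q2=1}.
0 branches closed, 5 open.
Each open branch fixes some atoms; the unmentioned ones are free. Counting distinct full assignments: branch {q1=1} (q2, q3) contributes 4 new; branch {q2=0, q3=1} (q1) contributes 1 new; branch {q2=1, q3=1} (q1) contributes 1 new; branch {q1=0, q2=0} (q3) contributes 1 new; branch {q1=1, q2=1} (q3) contributes 0 new. Total: 7.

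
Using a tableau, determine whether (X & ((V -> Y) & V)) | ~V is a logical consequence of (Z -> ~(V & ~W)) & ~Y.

Initial set: {T ((Z -> ~(V & ~W)) & ~Y); F ((X & ((V -> Y) & V)) | ~V)}.
T ((Z -> ~(V & ~W)) & ~Y): α-rule — add T (Z -> ~(V & ~W)), T ~Y.
F ((X & ((V -> Y) & V)) | ~V): α-rule — add F (X & ((V -> Y) & V)), F ~V.
T (Z -> ~(V & ~W)): β-rule — branch into F Z  //  T ~(V & ~W).
  branch 1 (add F Z):
    F (X & ((V -> Y) & V)): β-rule — branch into F X  //  F ((V -> Y) & V).
      branch 1.1 (add F X):
        ○ open, literals {V=1, X=0, Y=0, Z=0}.
      branch 1.2 (add F ((V -> Y) & V)):
        F ((V -> Y) & V): β-rule — branch into F (V -> Y)  //  F V.
          branch 1.2.1 (add F (V -> Y)):
            F (V -> Y): α-rule — add T V, F Y.
            ○ open, literals {V=1, Y=0, Z=0}.
          branch 1.2.2 (add F V):
            × closes — contains both V and ~V.
  branch 2 (add T ~(V & ~W)):
    F (X & ((V -> Y) & V)): β-rule — branch into F X  //  F ((V -> Y) & V).
      branch 2.1 (add F X):
        T ~(V & ~W): β-rule — branch into F V  //  F ~W.
          branch 2.1.1 (add F V):
            × closes — contains both V and ~V.
          branch 2.1.2 (add F ~W):
            ○ open, literals {V=1, W=1, X=0, Y=0}.
      branch 2.2 (add F ((V -> Y) & V)):
        T ~(V & ~W): β-rule — branch into F V  //  F ~W.
          branch 2.2.1 (add F V):
            × closes — contains both V and ~V.
          branch 2.2.2 (add F ~W):
            F ((V -> Y) & V): β-rule — branch into F (V -> Y)  //  F V.
              branch 2.2.2.1 (add F (V -> Y)):
                F (V -> Y): α-rule — add T V, F Y.
                ○ open, literals {V=1, W=1, Y=0}.
              branch 2.2.2.2 (add F V):
                × closes — contains both V and ~V.
4 branches closed, 4 open.
An open branch gives a countermodel: V=1, X=0, Y=0, Z=0 (unmentioned atoms arbitrary); the premises hold there but the conclusion fails.

No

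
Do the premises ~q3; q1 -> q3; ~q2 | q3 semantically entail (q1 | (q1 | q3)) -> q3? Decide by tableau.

Yes

Initial set: {~q3; (q1 -> q3); (~q2 | q3); ~((q1 | (q1 | q3)) -> q3)}.
~((q1 | (q1 | q3)) -> q3): α-rule — add (q1 | (q1 | q3)), ~q3.
(q1 -> q3): β-rule — branch into ~q1  //  q3.
  branch 1 (add ~q1):
    (~q2 | q3): β-rule — branch into ~q2  //  q3.
      branch 1.1 (add ~q2):
        (q1 | (q1 | q3)): β-rule — branch into q1  //  (q1 | q3).
          branch 1.1.1 (add q1):
            × closes — contains both q1 and ~q1.
          branch 1.1.2 (add (q1 | q3)):
            (q1 | q3): β-rule — branch into q1  //  q3.
              branch 1.1.2.1 (add q1):
                × closes — contains both q1 and ~q1.
              branch 1.1.2.2 (add q3):
                × closes — contains both q3 and ~q3.
      branch 1.2 (add q3):
        × closes — contains both q3 and ~q3.
  branch 2 (add q3):
    × closes — contains both q3 and ~q3.
All 5 branches close.
Every branch closed, so the premises entail the conclusion.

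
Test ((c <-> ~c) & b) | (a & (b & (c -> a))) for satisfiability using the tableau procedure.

Initial set: {(((c <-> ~c) & b) | (a & (b & (c -> a))))}.
(((c <-> ~c) & b) | (a & (b & (c -> a)))): β-rule — branch into ((c <-> ~c) & b)  //  (a & (b & (c -> a))).
  branch 1 (add ((c <-> ~c) & b)):
    ((c <-> ~c) & b): α-rule — add (c <-> ~c), b.
    (c <-> ~c): β-rule — branch into c, ~c  //  ~c, ~~c.
      branch 1.1 (add c, ~c):
        × closes — contains both c and ~c.
      branch 1.2 (add ~c, ~~c):
        × closes — contains both c and ~c.
  branch 2 (add (a & (b & (c -> a)))):
    (a & (b & (c -> a))): α-rule — add a, (b & (c -> a)).
    (b & (c -> a)): α-rule — add b, (c -> a).
    (c -> a): β-rule — branch into ~c  //  a.
      branch 2.1 (add ~c):
        ○ open, literals {a=true, b=true, c=false}.
      branch 2.2 (add a):
        ○ open, literals {a=true, b=true}.
2 branches closed, 2 open.
An open branch gives a satisfying assignment: a=true, b=true, c=false.

Satisfiable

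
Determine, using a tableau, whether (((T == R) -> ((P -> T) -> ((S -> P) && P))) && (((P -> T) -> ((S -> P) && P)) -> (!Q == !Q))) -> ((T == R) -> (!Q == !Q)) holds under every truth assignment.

Valid

Assume the negation and expand:
Initial set: {F ((((T == R) -> ((P -> T) -> ((S -> P) && P))) && (((P -> T) -> ((S -> P) && P)) -> (!Q == !Q))) -> ((T == R) -> (!Q == !Q)))}.
F ((((T == R) -> ((P -> T) -> ((S -> P) && P))) && (((P -> T) -> ((S -> P) && P)) -> (!Q == !Q))) -> ((T == R) -> (!Q == !Q))): α-rule — add T (((T == R) -> ((P -> T) -> ((S -> P) && P))) && (((P -> T) -> ((S -> P) && P)) -> (!Q == !Q))), F ((T == R) -> (!Q == !Q)).
T (((T == R) -> ((P -> T) -> ((S -> P) && P))) && (((P -> T) -> ((S -> P) && P)) -> (!Q == !Q))): α-rule — add T ((T == R) -> ((P -> T) -> ((S -> P) && P))), T (((P -> T) -> ((S -> P) && P)) -> (!Q == !Q)).
F ((T == R) -> (!Q == !Q)): α-rule — add T (T == R), F (!Q == !Q).
T ((T == R) -> ((P -> T) -> ((S -> P) && P))): β-rule — branch into F (T == R)  //  T ((P -> T) -> ((S -> P) && P)).
  branch 1 (add F (T == R)):
    T (((P -> T) -> ((S -> P) && P)) -> (!Q == !Q)): β-rule — branch into F ((P -> T) -> ((S -> P) && P))  //  T (!Q == !Q).
      branch 1.1 (add F ((P -> T) -> ((S -> P) && P))):
        F ((P -> T) -> ((S -> P) && P)): α-rule — add T (P -> T), F ((S -> P) && P).
        T (T == R): β-rule — branch into T T, T R  //  F T, F R.
          branch 1.1.1 (add T T, T R):
            F (!Q == !Q): β-rule — branch into T !Q, F !Q  //  F !Q, T !Q.
              branch 1.1.1.1 (add T !Q, F !Q):
                × closes — contains both Q and !Q.
              branch 1.1.1.2 (add F !Q, T !Q):
                × closes — contains both Q and !Q.
          branch 1.1.2 (add F T, F R):
            F (!Q == !Q): β-rule — branch into T !Q, F !Q  //  F !Q, T !Q.
              branch 1.1.2.1 (add T !Q, F !Q):
                × closes — contains both Q and !Q.
              branch 1.1.2.2 (add F !Q, T !Q):
                × closes — contains both Q and !Q.
      branch 1.2 (add T (!Q == !Q)):
        T (T == R): β-rule — branch into T T, T R  //  F T, F R.
          branch 1.2.1 (add T T, T R):
            F (!Q == !Q): β-rule — branch into T !Q, F !Q  //  F !Q, T !Q.
              branch 1.2.1.1 (add T !Q, F !Q):
                × closes — contains both Q and !Q.
              branch 1.2.1.2 (add F !Q, T !Q):
                × closes — contains both Q and !Q.
          branch 1.2.2 (add F T, F R):
            F (!Q == !Q): β-rule — branch into T !Q, F !Q  //  F !Q, T !Q.
              branch 1.2.2.1 (add T !Q, F !Q):
                × closes — contains both Q and !Q.
              branch 1.2.2.2 (add F !Q, T !Q):
                × closes — contains both Q and !Q.
  branch 2 (add T ((P -> T) -> ((S -> P) && P))):
    T (((P -> T) -> ((S -> P) && P)) -> (!Q == !Q)): β-rule — branch into F ((P -> T) -> ((S -> P) && P))  //  T (!Q == !Q).
      branch 2.1 (add F ((P -> T) -> ((S -> P) && P))):
        F ((P -> T) -> ((S -> P) && P)): α-rule — add T (P -> T), F ((S -> P) && P).
        T (T == R): β-rule — branch into T T, T R  //  F T, F R.
          branch 2.1.1 (add T T, T R):
            F (!Q == !Q): β-rule — branch into T !Q, F !Q  //  F !Q, T !Q.
              branch 2.1.1.1 (add T !Q, F !Q):
                × closes — contains both Q and !Q.
              branch 2.1.1.2 (add F !Q, T !Q):
                × closes — contains both Q and !Q.
          branch 2.1.2 (add F T, F R):
            F (!Q == !Q): β-rule — branch into T !Q, F !Q  //  F !Q, T !Q.
              branch 2.1.2.1 (add T !Q, F !Q):
                × closes — contains both Q and !Q.
              branch 2.1.2.2 (add F !Q, T !Q):
                × closes — contains both Q and !Q.
      branch 2.2 (add T (!Q == !Q)):
        T (T == R): β-rule — branch into T T, T R  //  F T, F R.
          branch 2.2.1 (add T T, T R):
            F (!Q == !Q): β-rule — branch into T !Q, F !Q  //  F !Q, T !Q.
              branch 2.2.1.1 (add T !Q, F !Q):
                × closes — contains both Q and !Q.
              branch 2.2.1.2 (add F !Q, T !Q):
                × closes — contains both Q and !Q.
          branch 2.2.2 (add F T, F R):
            F (!Q == !Q): β-rule — branch into T !Q, F !Q  //  F !Q, T !Q.
              branch 2.2.2.1 (add T !Q, F !Q):
                × closes — contains both Q and !Q.
              branch 2.2.2.2 (add F !Q, T !Q):
                × closes — contains both Q and !Q.
All 16 branches close.
Every branch closed, so the negation is unsatisfiable and the formula is valid.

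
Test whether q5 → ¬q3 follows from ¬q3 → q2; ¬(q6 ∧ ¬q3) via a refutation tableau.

No

Initial set: {(¬q3 → q2); ¬(q6 ∧ ¬q3); ¬(q5 → ¬q3)}.
¬(q5 → ¬q3): α-rule — add q5, ¬¬q3.
(¬q3 → q2): β-rule — branch into ¬¬q3  //  q2.
  branch 1 (add ¬¬q3):
    ¬(q6 ∧ ¬q3): β-rule — branch into ¬q6  //  ¬¬q3.
      branch 1.1 (add ¬q6):
        ○ open, literals {q3=true, q5=true, q6=false}.
      branch 1.2 (add ¬¬q3):
        ○ open, literals {q3=true, q5=true}.
  branch 2 (add q2):
    ¬(q6 ∧ ¬q3): β-rule — branch into ¬q6  //  ¬¬q3.
      branch 2.1 (add ¬q6):
        ○ open, literals {q2=true, q3=true, q5=true, q6=false}.
      branch 2.2 (add ¬¬q3):
        ○ open, literals {q2=true, q3=true, q5=true}.
0 branches closed, 4 open.
An open branch gives a countermodel: q3=true, q5=true, q6=false (unmentioned atoms arbitrary); the premises hold there but the conclusion fails.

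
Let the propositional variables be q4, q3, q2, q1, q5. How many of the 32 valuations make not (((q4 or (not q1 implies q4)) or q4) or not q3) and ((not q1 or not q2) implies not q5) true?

2

Initial set: {T (not (((q4 or (not q1 implies q4)) or q4) or not q3) and ((not q1 or not q2) implies not q5))}.
T (not (((q4 or (not q1 implies q4)) or q4) or not q3) and ((not q1 or not q2) implies not q5)): α-rule — add T not (((q4 or (not q1 implies q4)) or q4) or not q3), T ((not q1 or not q2) implies not q5).
T not (((q4 or (not q1 implies q4)) or q4) or not q3): α-rule — add F ((q4 or (not q1 implies q4)) or q4), F not q3.
F ((q4 or (not q1 implies q4)) or q4): α-rule — add F (q4 or (not q1 implies q4)), F q4.
F (q4 or (not q1 implies q4)): α-rule — add F q4, F (not q1 implies q4).
F (not q1 implies q4): α-rule — add T not q1, F q4.
T ((not q1 or not q2) implies not q5): β-rule — branch into F (not q1 or not q2)  //  T not q5.
  branch 1 (add F (not q1 or not q2)):
    F (not q1 or not q2): α-rule — add F not q1, F not q2.
    × closes — contains both q1 and not q1.
  branch 2 (add T not q5):
    ○ open, literals {q1=false, q3=true, q4=false, q5=false}.
1 branch closed, 1 open.
Each open branch fixes some atoms; the unmentioned ones are free. Counting distinct full assignments: branch {q1=false, q3=true, q4=false, q5=false} (q2) contributes 2 new. Total: 2.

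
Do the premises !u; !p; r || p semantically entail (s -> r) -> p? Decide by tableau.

Initial set: {!u; !p; (r || p); !((s -> r) -> p)}.
!((s -> r) -> p): α-rule — add (s -> r), !p.
(r || p): β-rule — branch into r  //  p.
  branch 1 (add r):
    (s -> r): β-rule — branch into !s  //  r.
      branch 1.1 (add !s):
        ○ open, literals {p=0, r=1, s=0, u=0}.
      branch 1.2 (add r):
        ○ open, literals {p=0, r=1, u=0}.
  branch 2 (add p):
    × closes — contains both p and !p.
1 branch closed, 2 open.
An open branch gives a countermodel: p=0, r=1, s=0, u=0 (unmentioned atoms arbitrary); the premises hold there but the conclusion fails.

No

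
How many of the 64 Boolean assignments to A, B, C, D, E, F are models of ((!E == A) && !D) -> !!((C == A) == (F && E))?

56

Initial set: {(((!E == A) && !D) -> !!((C == A) == (F && E)))}.
(((!E == A) && !D) -> !!((C == A) == (F && E))): β-rule — branch into !((!E == A) && !D)  //  !!((C == A) == (F && E)).
  branch 1 (add !((!E == A) && !D)):
    !((!E == A) && !D): β-rule — branch into !(!E == A)  //  !!D.
      branch 1.1 (add !(!E == A)):
        !(!E == A): β-rule — branch into !E, !A  //  !!E, A.
          branch 1.1.1 (add !E, !A):
            ○ open, literals {A=0, E=0}.
          branch 1.1.2 (add !!E, A):
            ○ open, literals {A=1, E=1}.
      branch 1.2 (add !!D):
        ○ open, literals {D=1}.
  branch 2 (add !!((C == A) == (F && E))):
    !!((C == A) == (F && E)): drop double negation, giving ((C == A) == (F && E)).
    ((C == A) == (F && E)): β-rule — branch into (C == A), (F && E)  //  !(C == A), !(F && E).
      branch 2.1 (add (C == A), (F && E)):
        (F && E): α-rule — add F, E.
        (C == A): β-rule — branch into C, A  //  !C, !A.
          branch 2.1.1 (add C, A):
            ○ open, literals {A=1, C=1, E=1, F=1}.
          branch 2.1.2 (add !C, !A):
            ○ open, literals {A=0, C=0, E=1, F=1}.
      branch 2.2 (add !(C == A), !(F && E)):
        !(C == A): β-rule — branch into C, !A  //  !C, A.
          branch 2.2.1 (add C, !A):
            !(F && E): β-rule — branch into !F  //  !E.
              branch 2.2.1.1 (add !F):
                ○ open, literals {A=0, C=1, F=0}.
              branch 2.2.1.2 (add !E):
                ○ open, literals {A=0, C=1, E=0}.
          branch 2.2.2 (add !C, A):
            !(F && E): β-rule — branch into !F  //  !E.
              branch 2.2.2.1 (add !F):
                ○ open, literals {A=1, C=0, F=0}.
              branch 2.2.2.2 (add !E):
                ○ open, literals {A=1, C=0, E=0}.
0 branches closed, 9 open.
Each open branch fixes some atoms; the unmentioned ones are free. Counting distinct full assignments: branch {A=0, E=0} (B, C, D, F) contributes 16 new; branch {A=1, E=1} (B, C, D, F) contributes 16 new; branch {D=1} (A, B, C, E, F) contributes 16 new; branch {A=1, C=1, E=1, F=1} (B, D) contributes 0 new; branch {A=0, C=0, E=1, F=1} (B, D) contributes 2 new; branch {A=0, C=1, F=0} (B, D, E) contributes 2 new; branch {A=0, C=1, E=0} (B, D, F) contributes 0 new; branch {A=1, C=0, F=0} (B, D, E) contributes 2 new; branch {A=1, C=0, E=0} (B, D, F) contributes 2 new. Total: 56.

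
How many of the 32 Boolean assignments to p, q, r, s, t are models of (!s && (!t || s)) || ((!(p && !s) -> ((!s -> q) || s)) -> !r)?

21

Initial set: {((!s && (!t || s)) || ((!(p && !s) -> ((!s -> q) || s)) -> !r))}.
((!s && (!t || s)) || ((!(p && !s) -> ((!s -> q) || s)) -> !r)): β-rule — branch into (!s && (!t || s))  //  ((!(p && !s) -> ((!s -> q) || s)) -> !r).
  branch 1 (add (!s && (!t || s))):
    (!s && (!t || s)): α-rule — add !s, (!t || s).
    (!t || s): β-rule — branch into !t  //  s.
      branch 1.1 (add !t):
        ○ open, literals {s=F, t=F}.
      branch 1.2 (add s):
        × closes — contains both s and !s.
  branch 2 (add ((!(p && !s) -> ((!s -> q) || s)) -> !r)):
    ((!(p && !s) -> ((!s -> q) || s)) -> !r): β-rule — branch into !(!(p && !s) -> ((!s -> q) || s))  //  !r.
      branch 2.1 (add !(!(p && !s) -> ((!s -> q) || s))):
        !(!(p && !s) -> ((!s -> q) || s)): α-rule — add !(p && !s), !((!s -> q) || s).
        !((!s -> q) || s): α-rule — add !(!s -> q), !s.
        !(!s -> q): α-rule — add !s, !q.
        !(p && !s): β-rule — branch into !p  //  !!s.
          branch 2.1.1 (add !p):
            ○ open, literals {p=F, q=F, s=F}.
          branch 2.1.2 (add !!s):
            × closes — contains both s and !s.
      branch 2.2 (add !r):
        ○ open, literals {r=F}.
2 branches closed, 3 open.
Each open branch fixes some atoms; the unmentioned ones are free. Counting distinct full assignments: branch {s=F, t=F} (p, q, r) contributes 8 new; branch {p=F, q=F, s=F} (r, t) contributes 2 new; branch {r=F} (p, q, s, t) contributes 11 new. Total: 21.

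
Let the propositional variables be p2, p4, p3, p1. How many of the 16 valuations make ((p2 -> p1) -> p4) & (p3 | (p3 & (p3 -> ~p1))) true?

Initial set: {T (((p2 -> p1) -> p4) & (p3 | (p3 & (p3 -> ~p1))))}.
T (((p2 -> p1) -> p4) & (p3 | (p3 & (p3 -> ~p1)))): α-rule — add T ((p2 -> p1) -> p4), T (p3 | (p3 & (p3 -> ~p1))).
T ((p2 -> p1) -> p4): β-rule — branch into F (p2 -> p1)  //  T p4.
  branch 1 (add F (p2 -> p1)):
    F (p2 -> p1): α-rule — add T p2, F p1.
    T (p3 | (p3 & (p3 -> ~p1))): β-rule — branch into T p3  //  T (p3 & (p3 -> ~p1)).
      branch 1.1 (add T p3):
        ○ open, literals {p1=0, p2=1, p3=1}.
      branch 1.2 (add T (p3 & (p3 -> ~p1))):
        T (p3 & (p3 -> ~p1)): α-rule — add T p3, T (p3 -> ~p1).
        T (p3 -> ~p1): β-rule — branch into F p3  //  T ~p1.
          branch 1.2.1 (add F p3):
            × closes — contains both p3 and ~p3.
          branch 1.2.2 (add T ~p1):
            ○ open, literals {p1=0, p2=1, p3=1}.
  branch 2 (add T p4):
    T (p3 | (p3 & (p3 -> ~p1))): β-rule — branch into T p3  //  T (p3 & (p3 -> ~p1)).
      branch 2.1 (add T p3):
        ○ open, literals {p3=1, p4=1}.
      branch 2.2 (add T (p3 & (p3 -> ~p1))):
        T (p3 & (p3 -> ~p1)): α-rule — add T p3, T (p3 -> ~p1).
        T (p3 -> ~p1): β-rule — branch into F p3  //  T ~p1.
          branch 2.2.1 (add F p3):
            × closes — contains both p3 and ~p3.
          branch 2.2.2 (add T ~p1):
            ○ open, literals {p1=0, p3=1, p4=1}.
2 branches closed, 4 open.
Each open branch fixes some atoms; the unmentioned ones are free. Counting distinct full assignments: branch {p1=0, p2=1, p3=1} (p4) contributes 2 new; branch {p1=0, p2=1, p3=1} (p4) contributes 0 new; branch {p3=1, p4=1} (p2, p1) contributes 3 new; branch {p1=0, p3=1, p4=1} (p2) contributes 0 new. Total: 5.

5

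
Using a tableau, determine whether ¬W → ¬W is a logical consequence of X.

Yes

Initial set: {X; ¬(¬W → ¬W)}.
¬(¬W → ¬W): α-rule — add ¬W, ¬¬W.
× closes — contains both W and ¬W.
All 1 branch closes.
Every branch closed, so the premises entail the conclusion.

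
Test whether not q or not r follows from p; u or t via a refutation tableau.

Initial set: {p; (u or t); not (not q or not r)}.
not (not q or not r): α-rule — add not not q, not not r.
(u or t): β-rule — branch into u  //  t.
  branch 1 (add u):
    ○ open, literals {p=T, q=T, r=T, u=T}.
  branch 2 (add t):
    ○ open, literals {p=T, q=T, r=T, t=T}.
0 branches closed, 2 open.
An open branch gives a countermodel: p=T, q=T, r=T, u=T (unmentioned atoms arbitrary); the premises hold there but the conclusion fails.

No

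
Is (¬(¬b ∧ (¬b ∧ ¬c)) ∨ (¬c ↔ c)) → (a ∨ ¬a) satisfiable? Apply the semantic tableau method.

Satisfiable

Initial set: {((¬(¬b ∧ (¬b ∧ ¬c)) ∨ (¬c ↔ c)) → (a ∨ ¬a))}.
((¬(¬b ∧ (¬b ∧ ¬c)) ∨ (¬c ↔ c)) → (a ∨ ¬a)): β-rule — branch into ¬(¬(¬b ∧ (¬b ∧ ¬c)) ∨ (¬c ↔ c))  //  (a ∨ ¬a).
  branch 1 (add ¬(¬(¬b ∧ (¬b ∧ ¬c)) ∨ (¬c ↔ c))):
    ¬(¬(¬b ∧ (¬b ∧ ¬c)) ∨ (¬c ↔ c)): α-rule — add ¬¬(¬b ∧ (¬b ∧ ¬c)), ¬(¬c ↔ c).
    ¬¬(¬b ∧ (¬b ∧ ¬c)): α-rule — add ¬b, (¬b ∧ ¬c).
    (¬b ∧ ¬c): α-rule — add ¬b, ¬c.
    ¬(¬c ↔ c): β-rule — branch into ¬c, ¬c  //  ¬¬c, c.
      branch 1.1 (add ¬c, ¬c):
        ○ open, literals {b=false, c=false}.
      branch 1.2 (add ¬¬c, c):
        × closes — contains both c and ¬c.
  branch 2 (add (a ∨ ¬a)):
    (a ∨ ¬a): β-rule — branch into a  //  ¬a.
      branch 2.1 (add a):
        ○ open, literals {a=true}.
      branch 2.2 (add ¬a):
        ○ open, literals {a=false}.
1 branch closed, 3 open.
An open branch gives a satisfying assignment: b=false, c=false.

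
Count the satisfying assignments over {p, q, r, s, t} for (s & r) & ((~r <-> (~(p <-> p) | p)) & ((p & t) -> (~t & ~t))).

Initial set: {((s & r) & ((~r <-> (~(p <-> p) | p)) & ((p & t) -> (~t & ~t))))}.
((s & r) & ((~r <-> (~(p <-> p) | p)) & ((p & t) -> (~t & ~t)))): α-rule — add (s & r), ((~r <-> (~(p <-> p) | p)) & ((p & t) -> (~t & ~t))).
(s & r): α-rule — add s, r.
((~r <-> (~(p <-> p) | p)) & ((p & t) -> (~t & ~t))): α-rule — add (~r <-> (~(p <-> p) | p)), ((p & t) -> (~t & ~t)).
(~r <-> (~(p <-> p) | p)): β-rule — branch into ~r, (~(p <-> p) | p)  //  ~~r, ~(~(p <-> p) | p).
  branch 1 (add ~r, (~(p <-> p) | p)):
    × closes — contains both r and ~r.
  branch 2 (add ~~r, ~(~(p <-> p) | p)):
    ~(~(p <-> p) | p): α-rule — add ~~(p <-> p), ~p.
    ((p & t) -> (~t & ~t)): β-rule — branch into ~(p & t)  //  (~t & ~t).
      branch 2.1 (add ~(p & t)):
        ~~(p <-> p): β-rule — branch into p, p  //  ~p, ~p.
          branch 2.1.1 (add p, p):
            × closes — contains both p and ~p.
          branch 2.1.2 (add ~p, ~p):
            ~(p & t): β-rule — branch into ~p  //  ~t.
              branch 2.1.2.1 (add ~p):
                ○ open, literals {p=0, r=1, s=1}.
              branch 2.1.2.2 (add ~t):
                ○ open, literals {p=0, r=1, s=1, t=0}.
      branch 2.2 (add (~t & ~t)):
        (~t & ~t): α-rule — add ~t, ~t.
        ~~(p <-> p): β-rule — branch into p, p  //  ~p, ~p.
          branch 2.2.1 (add p, p):
            × closes — contains both p and ~p.
          branch 2.2.2 (add ~p, ~p):
            ○ open, literals {p=0, r=1, s=1, t=0}.
3 branches closed, 3 open.
Each open branch fixes some atoms; the unmentioned ones are free. Counting distinct full assignments: branch {p=0, r=1, s=1} (q, t) contributes 4 new; branch {p=0, r=1, s=1, t=0} (q) contributes 0 new; branch {p=0, r=1, s=1, t=0} (q) contributes 0 new. Total: 4.

4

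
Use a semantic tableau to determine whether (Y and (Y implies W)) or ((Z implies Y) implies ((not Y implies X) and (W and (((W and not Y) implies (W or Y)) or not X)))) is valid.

Not valid

Assume the negation and expand:
Initial set: {not ((Y and (Y implies W)) or ((Z implies Y) implies ((not Y implies X) and (W and (((W and not Y) implies (W or Y)) or not X)))))}.
not ((Y and (Y implies W)) or ((Z implies Y) implies ((not Y implies X) and (W and (((W and not Y) implies (W or Y)) or not X))))): α-rule — add not (Y and (Y implies W)), not ((Z implies Y) implies ((not Y implies X) and (W and (((W and not Y) implies (W or Y)) or not X)))).
not ((Z implies Y) implies ((not Y implies X) and (W and (((W and not Y) implies (W or Y)) or not X)))): α-rule — add (Z implies Y), not ((not Y implies X) and (W and (((W and not Y) implies (W or Y)) or not X))).
not (Y and (Y implies W)): β-rule — branch into not Y  //  not (Y implies W).
  branch 1 (add not Y):
    (Z implies Y): β-rule — branch into not Z  //  Y.
      branch 1.1 (add not Z):
        not ((not Y implies X) and (W and (((W and not Y) implies (W or Y)) or not X))): β-rule — branch into not (not Y implies X)  //  not (W and (((W and not Y) implies (W or Y)) or not X)).
          branch 1.1.1 (add not (not Y implies X)):
            not (not Y implies X): α-rule — add not Y, not X.
            ○ open, literals {X=false, Y=false, Z=false}.
          branch 1.1.2 (add not (W and (((W and not Y) implies (W or Y)) or not X))):
            not (W and (((W and not Y) implies (W or Y)) or not X)): β-rule — branch into not W  //  not (((W and not Y) implies (W or Y)) or not X).
              branch 1.1.2.1 (add not W):
                ○ open, literals {W=false, Y=false, Z=false}.
              branch 1.1.2.2 (add not (((W and not Y) implies (W or Y)) or not X)):
                not (((W and not Y) implies (W or Y)) or not X): α-rule — add not ((W and not Y) implies (W or Y)), not not X.
                not ((W and not Y) implies (W or Y)): α-rule — add (W and not Y), not (W or Y).
                (W and not Y): α-rule — add W, not Y.
                not (W or Y): α-rule — add not W, not Y.
                × closes — contains both W and not W.
      branch 1.2 (add Y):
        × closes — contains both Y and not Y.
  branch 2 (add not (Y implies W)):
    not (Y implies W): α-rule — add Y, not W.
    (Z implies Y): β-rule — branch into not Z  //  Y.
      branch 2.1 (add not Z):
        not ((not Y implies X) and (W and (((W and not Y) implies (W or Y)) or not X))): β-rule — branch into not (not Y implies X)  //  not (W and (((W and not Y) implies (W or Y)) or not X)).
          branch 2.1.1 (add not (not Y implies X)):
            not (not Y implies X): α-rule — add not Y, not X.
            × closes — contains both Y and not Y.
          branch 2.1.2 (add not (W and (((W and not Y) implies (W or Y)) or not X))):
            not (W and (((W and not Y) implies (W or Y)) or not X)): β-rule — branch into not W  //  not (((W and not Y) implies (W or Y)) or not X).
              branch 2.1.2.1 (add not W):
                ○ open, literals {W=false, Y=true, Z=false}.
              branch 2.1.2.2 (add not (((W and not Y) implies (W or Y)) or not X)):
                not (((W and not Y) implies (W or Y)) or not X): α-rule — add not ((W and not Y) implies (W or Y)), not not X.
                not ((W and not Y) implies (W or Y)): α-rule — add (W and not Y), not (W or Y).
                (W and not Y): α-rule — add W, not Y.
                × closes — contains both W and not W.
      branch 2.2 (add Y):
        not ((not Y implies X) and (W and (((W and not Y) implies (W or Y)) or not X))): β-rule — branch into not (not Y implies X)  //  not (W and (((W and not Y) implies (W or Y)) or not X)).
          branch 2.2.1 (add not (not Y implies X)):
            not (not Y implies X): α-rule — add not Y, not X.
            × closes — contains both Y and not Y.
          branch 2.2.2 (add not (W and (((W and not Y) implies (W or Y)) or not X))):
            not (W and (((W and not Y) implies (W or Y)) or not X)): β-rule — branch into not W  //  not (((W and not Y) implies (W or Y)) or not X).
              branch 2.2.2.1 (add not W):
                ○ open, literals {W=false, Y=true}.
              branch 2.2.2.2 (add not (((W and not Y) implies (W or Y)) or not X)):
                not (((W and not Y) implies (W or Y)) or not X): α-rule — add not ((W and not Y) implies (W or Y)), not not X.
                not ((W and not Y) implies (W or Y)): α-rule — add (W and not Y), not (W or Y).
                (W and not Y): α-rule — add W, not Y.
                × closes — contains both W and not W.
6 branches closed, 4 open.
An open branch gives a countermodel: X=false, Y=false, Z=false (unmentioned atoms arbitrary); under it the original formula is false.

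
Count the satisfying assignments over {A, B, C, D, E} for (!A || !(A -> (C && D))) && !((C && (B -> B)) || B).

Initial set: {T ((!A || !(A -> (C && D))) && !((C && (B -> B)) || B))}.
T ((!A || !(A -> (C && D))) && !((C && (B -> B)) || B)): α-rule — add T (!A || !(A -> (C && D))), T !((C && (B -> B)) || B).
T !((C && (B -> B)) || B): α-rule — add F (C && (B -> B)), F B.
T (!A || !(A -> (C && D))): β-rule — branch into T !A  //  T !(A -> (C && D)).
  branch 1 (add T !A):
    F (C && (B -> B)): β-rule — branch into F C  //  F (B -> B).
      branch 1.1 (add F C):
        ○ open, literals {A=false, B=false, C=false}.
      branch 1.2 (add F (B -> B)):
        F (B -> B): α-rule — add T B, F B.
        × closes — contains both B and !B.
  branch 2 (add T !(A -> (C && D))):
    T !(A -> (C && D)): α-rule — add T A, F (C && D).
    F (C && (B -> B)): β-rule — branch into F C  //  F (B -> B).
      branch 2.1 (add F C):
        F (C && D): β-rule — branch into F C  //  F D.
          branch 2.1.1 (add F C):
            ○ open, literals {A=true, B=false, C=false}.
          branch 2.1.2 (add F D):
            ○ open, literals {A=true, B=false, C=false, D=false}.
      branch 2.2 (add F (B -> B)):
        F (B -> B): α-rule — add T B, F B.
        × closes — contains both B and !B.
2 branches closed, 3 open.
Each open branch fixes some atoms; the unmentioned ones are free. Counting distinct full assignments: branch {A=false, B=false, C=false} (D, E) contributes 4 new; branch {A=true, B=false, C=false} (D, E) contributes 4 new; branch {A=true, B=false, C=false, D=false} (E) contributes 0 new. Total: 8.

8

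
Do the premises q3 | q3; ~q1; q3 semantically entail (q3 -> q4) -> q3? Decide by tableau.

Initial set: {(q3 | q3); ~q1; q3; ~((q3 -> q4) -> q3)}.
~((q3 -> q4) -> q3): α-rule — add (q3 -> q4), ~q3.
× closes — contains both q3 and ~q3.
All 1 branch closes.
Every branch closed, so the premises entail the conclusion.

Yes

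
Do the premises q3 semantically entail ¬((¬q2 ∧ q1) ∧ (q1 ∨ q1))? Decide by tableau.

No

Initial set: {q3; ¬¬((¬q2 ∧ q1) ∧ (q1 ∨ q1))}.
¬¬((¬q2 ∧ q1) ∧ (q1 ∨ q1)): α-rule — add (¬q2 ∧ q1), (q1 ∨ q1).
(¬q2 ∧ q1): α-rule — add ¬q2, q1.
(q1 ∨ q1): β-rule — branch into q1  //  q1.
  branch 1 (add q1):
    ○ open, literals {q1=true, q2=false, q3=true}.
  branch 2 (add q1):
    ○ open, literals {q1=true, q2=false, q3=true}.
0 branches closed, 2 open.
An open branch gives a countermodel: q1=true, q2=false, q3=true (unmentioned atoms arbitrary); the premises hold there but the conclusion fails.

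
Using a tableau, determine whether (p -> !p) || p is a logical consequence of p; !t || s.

Initial set: {T p; T (!t || s); F ((p -> !p) || p)}.
F ((p -> !p) || p): α-rule — add F (p -> !p), F p.
× closes — contains both p and !p.
All 1 branch closes.
Every branch closed, so the premises entail the conclusion.

Yes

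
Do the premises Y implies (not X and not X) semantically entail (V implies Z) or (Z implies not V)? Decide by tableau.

Yes

Initial set: {(Y implies (not X and not X)); not ((V implies Z) or (Z implies not V))}.
not ((V implies Z) or (Z implies not V)): α-rule — add not (V implies Z), not (Z implies not V).
not (V implies Z): α-rule — add V, not Z.
not (Z implies not V): α-rule — add Z, not not V.
× closes — contains both Z and not Z.
All 1 branch closes.
Every branch closed, so the premises entail the conclusion.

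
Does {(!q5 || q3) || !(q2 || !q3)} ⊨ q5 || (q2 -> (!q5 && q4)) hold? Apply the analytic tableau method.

Initial set: {((!q5 || q3) || !(q2 || !q3)); !(q5 || (q2 -> (!q5 && q4)))}.
!(q5 || (q2 -> (!q5 && q4))): α-rule — add !q5, !(q2 -> (!q5 && q4)).
!(q2 -> (!q5 && q4)): α-rule — add q2, !(!q5 && q4).
((!q5 || q3) || !(q2 || !q3)): β-rule — branch into (!q5 || q3)  //  !(q2 || !q3).
  branch 1 (add (!q5 || q3)):
    !(!q5 && q4): β-rule — branch into !!q5  //  !q4.
      branch 1.1 (add !!q5):
        × closes — contains both q5 and !q5.
      branch 1.2 (add !q4):
        (!q5 || q3): β-rule — branch into !q5  //  q3.
          branch 1.2.1 (add !q5):
            ○ open, literals {q2=1, q4=0, q5=0}.
          branch 1.2.2 (add q3):
            ○ open, literals {q2=1, q3=1, q4=0, q5=0}.
  branch 2 (add !(q2 || !q3)):
    !(q2 || !q3): α-rule — add !q2, !!q3.
    × closes — contains both q2 and !q2.
2 branches closed, 2 open.
An open branch gives a countermodel: q2=1, q4=0, q5=0 (unmentioned atoms arbitrary); the premises hold there but the conclusion fails.

No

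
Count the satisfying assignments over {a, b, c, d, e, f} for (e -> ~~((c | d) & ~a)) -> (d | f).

Initial set: {((e -> ~~((c | d) & ~a)) -> (d | f))}.
((e -> ~~((c | d) & ~a)) -> (d | f)): β-rule — branch into ~(e -> ~~((c | d) & ~a))  //  (d | f).
  branch 1 (add ~(e -> ~~((c | d) & ~a))):
    ~(e -> ~~((c | d) & ~a)): α-rule — add e, ~~~((c | d) & ~a).
    ~~~((c | d) & ~a): drop double negation, giving ~((c | d) & ~a).
    ~((c | d) & ~a): β-rule — branch into ~(c | d)  //  ~~a.
      branch 1.1 (add ~(c | d)):
        ~(c | d): α-rule — add ~c, ~d.
        ○ open, literals {c=0, d=0, e=1}.
      branch 1.2 (add ~~a):
        ○ open, literals {a=1, e=1}.
  branch 2 (add (d | f)):
    (d | f): β-rule — branch into d  //  f.
      branch 2.1 (add d):
        ○ open, literals {d=1}.
      branch 2.2 (add f):
        ○ open, literals {f=1}.
0 branches closed, 4 open.
Each open branch fixes some atoms; the unmentioned ones are free. Counting distinct full assignments: branch {c=0, d=0, e=1} (a, b, f) contributes 8 new; branch {a=1, e=1} (b, c, d, f) contributes 12 new; branch {d=1} (a, b, c, e, f) contributes 24 new; branch {f=1} (a, b, c, d, e) contributes 10 new. Total: 54.

54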